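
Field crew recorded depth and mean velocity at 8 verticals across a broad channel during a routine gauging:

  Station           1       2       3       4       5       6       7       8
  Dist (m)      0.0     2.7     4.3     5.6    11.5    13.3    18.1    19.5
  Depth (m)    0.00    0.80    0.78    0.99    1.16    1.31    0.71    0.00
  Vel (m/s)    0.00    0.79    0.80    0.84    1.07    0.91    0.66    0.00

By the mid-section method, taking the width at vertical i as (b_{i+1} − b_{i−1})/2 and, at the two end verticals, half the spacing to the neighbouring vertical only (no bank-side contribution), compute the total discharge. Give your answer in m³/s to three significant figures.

w_2 = (4.3 − 0.0)/2 = 2.15 m; q_2 = 0.79 × 0.80 × 2.15 = 1.359 m³/s
w_3 = (5.6 − 2.7)/2 = 1.45 m; q_3 = 0.80 × 0.78 × 1.45 = 0.9048 m³/s
w_4 = (11.5 − 4.3)/2 = 3.6 m; q_4 = 0.84 × 0.99 × 3.6 = 2.994 m³/s
w_5 = (13.3 − 5.6)/2 = 3.85 m; q_5 = 1.07 × 1.16 × 3.85 = 4.779 m³/s
w_6 = (18.1 − 11.5)/2 = 3.3 m; q_6 = 0.91 × 1.31 × 3.3 = 3.934 m³/s
w_7 = (19.5 − 13.3)/2 = 3.1 m; q_7 = 0.66 × 0.71 × 3.1 = 1.453 m³/s
Stations 1, 8 contribute zero (depth or velocity is 0).
Q = Σ qᵢ = 15.42 m³/s

15.4 m³/s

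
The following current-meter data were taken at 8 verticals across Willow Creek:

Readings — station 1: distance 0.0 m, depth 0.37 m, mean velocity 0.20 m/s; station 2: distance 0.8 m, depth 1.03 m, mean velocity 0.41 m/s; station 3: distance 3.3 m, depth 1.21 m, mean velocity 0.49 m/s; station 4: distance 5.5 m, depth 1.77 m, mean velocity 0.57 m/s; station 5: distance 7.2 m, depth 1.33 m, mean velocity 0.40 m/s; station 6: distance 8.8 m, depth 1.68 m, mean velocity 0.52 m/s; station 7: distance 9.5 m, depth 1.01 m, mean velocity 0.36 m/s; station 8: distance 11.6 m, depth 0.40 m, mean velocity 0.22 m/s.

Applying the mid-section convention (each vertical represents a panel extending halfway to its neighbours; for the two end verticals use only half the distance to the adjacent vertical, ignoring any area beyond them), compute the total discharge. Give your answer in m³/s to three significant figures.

6.57 m³/s

w_1 = (0.8 − 0.0)/2 = 0.4 m; q_1 = 0.20 × 0.37 × 0.4 = 0.02960 m³/s
w_2 = (3.3 − 0.0)/2 = 1.65 m; q_2 = 0.41 × 1.03 × 1.65 = 0.6968 m³/s
w_3 = (5.5 − 0.8)/2 = 2.35 m; q_3 = 0.49 × 1.21 × 2.35 = 1.393 m³/s
w_4 = (7.2 − 3.3)/2 = 1.95 m; q_4 = 0.57 × 1.77 × 1.95 = 1.967 m³/s
w_5 = (8.8 − 5.5)/2 = 1.65 m; q_5 = 0.40 × 1.33 × 1.65 = 0.8778 m³/s
w_6 = (9.5 − 7.2)/2 = 1.15 m; q_6 = 0.52 × 1.68 × 1.15 = 1.005 m³/s
w_7 = (11.6 − 8.8)/2 = 1.4 m; q_7 = 0.36 × 1.01 × 1.4 = 0.5090 m³/s
w_8 = (11.6 − 9.5)/2 = 1.05 m; q_8 = 0.22 × 0.40 × 1.05 = 0.09240 m³/s
Q = Σ qᵢ = 6.571 m³/s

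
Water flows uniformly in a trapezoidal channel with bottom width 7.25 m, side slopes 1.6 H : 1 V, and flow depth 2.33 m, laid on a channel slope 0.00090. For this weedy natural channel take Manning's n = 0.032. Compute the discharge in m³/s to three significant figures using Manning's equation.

32.7 m³/s

A = (b + z·y)·y = (7.25 + 1.6×2.33)×2.33 = 25.58 m²
P = b + 2y√(1+z²) = 7.25 + 2×2.33×√(1+1.6²) = 16.04 m
R = A/P = 25.58/16.04 = 1.594 m
Q = (1/n)·A·R^(2/3)·S^(1/2) = (1/0.032) × 25.58 × 1.594^(2/3) × 0.00090^(1/2) = 32.73 m³/s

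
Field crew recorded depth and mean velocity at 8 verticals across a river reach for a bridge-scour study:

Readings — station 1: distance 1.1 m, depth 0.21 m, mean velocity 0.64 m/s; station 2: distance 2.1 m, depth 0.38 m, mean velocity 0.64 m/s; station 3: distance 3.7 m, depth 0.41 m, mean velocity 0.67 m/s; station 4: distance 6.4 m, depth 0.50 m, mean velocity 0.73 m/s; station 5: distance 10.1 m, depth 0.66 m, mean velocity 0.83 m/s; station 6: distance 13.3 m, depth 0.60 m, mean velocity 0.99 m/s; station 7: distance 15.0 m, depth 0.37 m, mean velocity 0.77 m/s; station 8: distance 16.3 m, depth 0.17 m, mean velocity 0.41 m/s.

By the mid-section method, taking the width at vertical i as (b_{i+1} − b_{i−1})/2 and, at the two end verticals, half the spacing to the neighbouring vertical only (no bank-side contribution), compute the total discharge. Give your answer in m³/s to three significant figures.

w_1 = (2.1 − 1.1)/2 = 0.5 m; q_1 = 0.64 × 0.21 × 0.5 = 0.06720 m³/s
w_2 = (3.7 − 1.1)/2 = 1.3 m; q_2 = 0.64 × 0.38 × 1.3 = 0.3162 m³/s
w_3 = (6.4 − 2.1)/2 = 2.15 m; q_3 = 0.67 × 0.41 × 2.15 = 0.5906 m³/s
w_4 = (10.1 − 3.7)/2 = 3.2 m; q_4 = 0.73 × 0.50 × 3.2 = 1.168 m³/s
w_5 = (13.3 − 6.4)/2 = 3.45 m; q_5 = 0.83 × 0.66 × 3.45 = 1.890 m³/s
w_6 = (15.0 − 10.1)/2 = 2.45 m; q_6 = 0.99 × 0.60 × 2.45 = 1.455 m³/s
w_7 = (16.3 − 13.3)/2 = 1.5 m; q_7 = 0.77 × 0.37 × 1.5 = 0.4274 m³/s
w_8 = (16.3 − 15.0)/2 = 0.65 m; q_8 = 0.41 × 0.17 × 0.65 = 0.04531 m³/s
Q = Σ qᵢ = 5.960 m³/s

5.96 m³/s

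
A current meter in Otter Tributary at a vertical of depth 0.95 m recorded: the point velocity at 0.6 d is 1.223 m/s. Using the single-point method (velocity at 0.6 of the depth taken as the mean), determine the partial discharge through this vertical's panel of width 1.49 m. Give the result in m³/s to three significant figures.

v̄ = v₀.₆ = 1.223 m/s
q = v̄ × d × w = 1.223 × 0.95 × 1.49 = 1.731 m³/s

1.73 m³/s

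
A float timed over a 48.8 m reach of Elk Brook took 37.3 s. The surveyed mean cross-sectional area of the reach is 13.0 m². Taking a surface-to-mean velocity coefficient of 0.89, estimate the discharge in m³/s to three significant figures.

15.1 m³/s

v_surface = L / t̄ = 48.8 / 37.3 = 1.308 m/s
v_mean = 0.89 × 1.308 = 1.164 m/s
Q = A × v_mean = 13.0 × 1.164 = 15.14 m³/s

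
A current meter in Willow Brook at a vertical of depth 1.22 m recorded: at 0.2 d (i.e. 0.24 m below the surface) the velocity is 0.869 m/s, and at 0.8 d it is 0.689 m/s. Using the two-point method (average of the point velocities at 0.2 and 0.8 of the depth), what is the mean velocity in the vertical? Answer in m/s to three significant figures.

v̄ = (0.869 + 0.689) / 2 = 0.7790 m/s

0.779 m/s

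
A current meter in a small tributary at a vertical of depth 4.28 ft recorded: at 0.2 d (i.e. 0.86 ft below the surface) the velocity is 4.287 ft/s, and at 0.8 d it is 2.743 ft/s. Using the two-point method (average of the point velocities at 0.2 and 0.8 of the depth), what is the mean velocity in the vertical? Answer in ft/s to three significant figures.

v̄ = (4.287 + 2.743) / 2 = 3.515 ft/s

3.52 ft/s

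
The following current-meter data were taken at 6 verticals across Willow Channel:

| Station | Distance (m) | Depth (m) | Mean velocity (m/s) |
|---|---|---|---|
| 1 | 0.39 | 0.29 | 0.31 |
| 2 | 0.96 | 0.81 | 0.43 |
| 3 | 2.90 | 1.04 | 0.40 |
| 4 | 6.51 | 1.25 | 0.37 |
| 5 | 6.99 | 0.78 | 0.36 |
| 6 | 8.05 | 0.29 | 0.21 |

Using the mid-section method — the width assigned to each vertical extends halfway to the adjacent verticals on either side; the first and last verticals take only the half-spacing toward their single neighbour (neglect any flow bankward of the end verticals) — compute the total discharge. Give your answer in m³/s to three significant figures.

w_1 = (0.96 − 0.39)/2 = 0.285 m; q_1 = 0.31 × 0.29 × 0.285 = 0.02562 m³/s
w_2 = (2.90 − 0.39)/2 = 1.255 m; q_2 = 0.43 × 0.81 × 1.255 = 0.4371 m³/s
w_3 = (6.51 − 0.96)/2 = 2.775 m; q_3 = 0.40 × 1.04 × 2.775 = 1.154 m³/s
w_4 = (6.99 − 2.90)/2 = 2.045 m; q_4 = 0.37 × 1.25 × 2.045 = 0.9458 m³/s
w_5 = (8.05 − 6.51)/2 = 0.77 m; q_5 = 0.36 × 0.78 × 0.77 = 0.2162 m³/s
w_6 = (8.05 − 6.99)/2 = 0.53 m; q_6 = 0.21 × 0.29 × 0.53 = 0.03228 m³/s
Q = Σ qᵢ = 2.811 m³/s

2.81 m³/s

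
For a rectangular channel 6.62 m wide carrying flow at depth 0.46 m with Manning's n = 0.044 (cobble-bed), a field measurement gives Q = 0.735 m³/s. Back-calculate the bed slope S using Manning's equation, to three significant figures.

A = b·y = 6.62 × 0.46 = 3.045 m²
P = b + 2y = 6.62 + 2×0.46 = 7.540 m
R = A/P = 3.045/7.540 = 0.4039 m
S = (Q·n / (1·A·R^(2/3)))² = (0.735×0.044 / (1×3.045×0.5464))² = 0.0003778

0.000378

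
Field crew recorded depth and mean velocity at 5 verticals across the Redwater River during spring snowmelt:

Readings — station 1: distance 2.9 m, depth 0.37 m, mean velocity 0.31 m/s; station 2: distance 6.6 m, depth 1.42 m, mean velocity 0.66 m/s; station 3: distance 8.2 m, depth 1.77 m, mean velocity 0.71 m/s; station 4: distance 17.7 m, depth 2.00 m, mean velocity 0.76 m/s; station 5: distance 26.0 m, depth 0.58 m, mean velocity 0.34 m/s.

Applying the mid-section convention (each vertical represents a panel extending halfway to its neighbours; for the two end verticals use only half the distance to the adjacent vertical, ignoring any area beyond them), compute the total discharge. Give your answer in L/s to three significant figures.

w_1 = (6.6 − 2.9)/2 = 1.85 m; q_1 = 0.31 × 0.37 × 1.85 = 0.2122 m³/s
w_2 = (8.2 − 2.9)/2 = 2.65 m; q_2 = 0.66 × 1.42 × 2.65 = 2.484 m³/s
w_3 = (17.7 − 6.6)/2 = 5.55 m; q_3 = 0.71 × 1.77 × 5.55 = 6.975 m³/s
w_4 = (26.0 − 8.2)/2 = 8.9 m; q_4 = 0.76 × 2.00 × 8.9 = 13.53 m³/s
w_5 = (26.0 − 17.7)/2 = 4.15 m; q_5 = 0.34 × 0.58 × 4.15 = 0.8184 m³/s
Q = Σ qᵢ = 24.02 m³/s
= 24.02 × 1000 = 24020 L/s

24000 L/s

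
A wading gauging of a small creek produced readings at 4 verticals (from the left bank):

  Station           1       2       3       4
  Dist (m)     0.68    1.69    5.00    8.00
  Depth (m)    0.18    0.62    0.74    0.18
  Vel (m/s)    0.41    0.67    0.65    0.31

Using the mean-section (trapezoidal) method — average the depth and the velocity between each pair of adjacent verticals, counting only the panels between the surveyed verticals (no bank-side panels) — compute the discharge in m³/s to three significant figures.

2.37 m³/s

Panel 1-2: Δb = 1.01 m, d̄ = (0.18+0.62)/2 = 0.4, v̄ = (0.41+0.67)/2 = 0.54 → q = 1.01×0.4×0.54 = 0.2182 m³/s
Panel 2-3: Δb = 3.31 m, d̄ = (0.62+0.74)/2 = 0.68, v̄ = (0.67+0.65)/2 = 0.66 → q = 3.31×0.68×0.66 = 1.486 m³/s
Panel 3-4: Δb = 3 m, d̄ = (0.74+0.18)/2 = 0.46, v̄ = (0.65+0.31)/2 = 0.48 → q = 3×0.46×0.48 = 0.6624 m³/s
Q = Σ q = 2.366 m³/s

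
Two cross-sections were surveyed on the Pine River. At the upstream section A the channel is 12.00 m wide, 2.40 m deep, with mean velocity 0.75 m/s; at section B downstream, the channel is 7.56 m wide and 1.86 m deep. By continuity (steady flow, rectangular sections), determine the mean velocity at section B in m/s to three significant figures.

1.54 m/s

Q = A₁V₁ = (12.00×2.40) × 0.75 = 21.60 m³/s
A₂ = 7.56 × 1.86 = 14.06 m²
V₂ = Q/A₂ = 21.60/14.06 = 1.536 m/s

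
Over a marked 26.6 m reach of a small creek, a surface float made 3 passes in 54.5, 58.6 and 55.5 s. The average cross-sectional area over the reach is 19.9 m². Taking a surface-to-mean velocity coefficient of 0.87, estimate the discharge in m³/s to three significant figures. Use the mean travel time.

8.19 m³/s

t̄ = (54.5 + 58.6 + 55.5) / 3 = 56.2 s
v_surface = L / t̄ = 26.6 / 56.2 = 0.4733 m/s
v_mean = 0.87 × 0.4733 = 0.4118 m/s
Q = A × v_mean = 19.9 × 0.4118 = 8.194 m³/s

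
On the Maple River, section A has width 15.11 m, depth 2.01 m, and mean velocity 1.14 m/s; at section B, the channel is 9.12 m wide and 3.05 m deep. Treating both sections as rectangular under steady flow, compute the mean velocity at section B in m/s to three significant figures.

1.24 m/s

Q = A₁V₁ = (15.11×2.01) × 1.14 = 34.62 m³/s
A₂ = 9.12 × 3.05 = 27.82 m²
V₂ = Q/A₂ = 34.62/27.82 = 1.245 m/s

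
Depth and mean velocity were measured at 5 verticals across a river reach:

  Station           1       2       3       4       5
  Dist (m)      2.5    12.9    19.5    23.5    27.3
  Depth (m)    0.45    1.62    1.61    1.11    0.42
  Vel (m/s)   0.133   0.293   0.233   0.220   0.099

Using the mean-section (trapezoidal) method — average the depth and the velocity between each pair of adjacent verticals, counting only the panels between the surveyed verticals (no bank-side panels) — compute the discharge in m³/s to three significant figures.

6.79 m³/s

Panel 1-2: Δb = 10.4 m, d̄ = (0.45+1.62)/2 = 1.035, v̄ = (0.133+0.293)/2 = 0.213 → q = 10.4×1.035×0.213 = 2.293 m³/s
Panel 2-3: Δb = 6.6 m, d̄ = (1.62+1.61)/2 = 1.615, v̄ = (0.293+0.233)/2 = 0.263 → q = 6.6×1.615×0.263 = 2.803 m³/s
Panel 3-4: Δb = 4 m, d̄ = (1.61+1.11)/2 = 1.36, v̄ = (0.233+0.220)/2 = 0.2265 → q = 4×1.36×0.2265 = 1.232 m³/s
Panel 4-5: Δb = 3.8 m, d̄ = (1.11+0.42)/2 = 0.765, v̄ = (0.220+0.099)/2 = 0.1595 → q = 3.8×0.765×0.1595 = 0.4637 m³/s
Q = Σ q = 6.792 m³/s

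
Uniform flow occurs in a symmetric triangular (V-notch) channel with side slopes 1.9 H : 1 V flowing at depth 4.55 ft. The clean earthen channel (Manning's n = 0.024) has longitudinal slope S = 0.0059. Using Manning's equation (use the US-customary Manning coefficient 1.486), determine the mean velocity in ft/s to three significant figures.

7.58 ft/s

A = z·y² = 1.9×4.55² = 39.33 ft²
P = 2y√(1+z²) = 2×4.55×√(1+1.9²) = 19.54 ft
R = A/P = 39.33/19.54 = 2.013 ft
Q = (1.486/n)·A·R^(2/3)·S^(1/2) = (1.486/0.024) × 39.33 × 2.013^(2/3) × 0.0059^(1/2) = 298.3 ft³/s
V = Q/A = 298.3/39.33 = 7.583 ft/s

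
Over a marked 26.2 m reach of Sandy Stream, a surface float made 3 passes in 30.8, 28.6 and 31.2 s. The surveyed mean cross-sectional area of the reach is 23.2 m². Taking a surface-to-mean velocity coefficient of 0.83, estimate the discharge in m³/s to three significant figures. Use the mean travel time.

t̄ = (30.8 + 28.6 + 31.2) / 3 = 30.2 s
v_surface = L / t̄ = 26.2 / 30.2 = 0.8675 m/s
v_mean = 0.83 × 0.8675 = 0.7201 m/s
Q = A × v_mean = 23.2 × 0.7201 = 16.71 m³/s

16.7 m³/s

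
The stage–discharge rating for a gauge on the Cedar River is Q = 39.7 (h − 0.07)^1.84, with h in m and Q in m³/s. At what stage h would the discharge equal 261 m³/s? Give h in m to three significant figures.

2.85 m

h − h₀ = (Q/C)^(1/b) = (261/39.7)^(1/1.84) = 2.783 m
h = 0.07 + 2.783 = 2.853 m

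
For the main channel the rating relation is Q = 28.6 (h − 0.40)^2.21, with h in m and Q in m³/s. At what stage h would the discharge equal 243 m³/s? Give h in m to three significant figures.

h − h₀ = (Q/C)^(1/b) = (243/28.6)^(1/2.21) = 2.633 m
h = 0.40 + 2.633 = 3.033 m

3.03 m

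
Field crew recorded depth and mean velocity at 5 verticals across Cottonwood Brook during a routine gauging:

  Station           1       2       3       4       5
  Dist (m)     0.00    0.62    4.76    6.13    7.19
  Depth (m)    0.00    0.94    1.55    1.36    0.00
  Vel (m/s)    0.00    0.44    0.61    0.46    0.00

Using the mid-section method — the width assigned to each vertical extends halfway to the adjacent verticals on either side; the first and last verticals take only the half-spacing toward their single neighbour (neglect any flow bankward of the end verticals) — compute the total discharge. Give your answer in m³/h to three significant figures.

w_2 = (4.76 − 0.00)/2 = 2.38 m; q_2 = 0.44 × 0.94 × 2.38 = 0.9844 m³/s
w_3 = (6.13 − 0.62)/2 = 2.755 m; q_3 = 0.61 × 1.55 × 2.755 = 2.605 m³/s
w_4 = (7.19 − 4.76)/2 = 1.215 m; q_4 = 0.46 × 1.36 × 1.215 = 0.7601 m³/s
Stations 1, 5 contribute zero (depth or velocity is 0).
Q = Σ qᵢ = 4.349 m³/s
= 4.349 × 3600 = 15660 m³/h

15700 m³/h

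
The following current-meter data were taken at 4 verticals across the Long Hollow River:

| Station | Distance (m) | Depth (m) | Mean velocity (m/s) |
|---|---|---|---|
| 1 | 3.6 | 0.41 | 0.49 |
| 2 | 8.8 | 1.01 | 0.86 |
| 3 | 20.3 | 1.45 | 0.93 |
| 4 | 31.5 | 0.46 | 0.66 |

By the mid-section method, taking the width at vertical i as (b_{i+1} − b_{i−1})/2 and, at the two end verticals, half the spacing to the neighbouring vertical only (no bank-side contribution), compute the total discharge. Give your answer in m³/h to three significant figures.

89200 m³/h

w_1 = (8.8 − 3.6)/2 = 2.6 m; q_1 = 0.49 × 0.41 × 2.6 = 0.5223 m³/s
w_2 = (20.3 − 3.6)/2 = 8.35 m; q_2 = 0.86 × 1.01 × 8.35 = 7.253 m³/s
w_3 = (31.5 − 8.8)/2 = 11.35 m; q_3 = 0.93 × 1.45 × 11.35 = 15.31 m³/s
w_4 = (31.5 − 20.3)/2 = 5.6 m; q_4 = 0.66 × 0.46 × 5.6 = 1.700 m³/s
Q = Σ qᵢ = 24.78 m³/s
= 24.78 × 3600 = 89210 m³/h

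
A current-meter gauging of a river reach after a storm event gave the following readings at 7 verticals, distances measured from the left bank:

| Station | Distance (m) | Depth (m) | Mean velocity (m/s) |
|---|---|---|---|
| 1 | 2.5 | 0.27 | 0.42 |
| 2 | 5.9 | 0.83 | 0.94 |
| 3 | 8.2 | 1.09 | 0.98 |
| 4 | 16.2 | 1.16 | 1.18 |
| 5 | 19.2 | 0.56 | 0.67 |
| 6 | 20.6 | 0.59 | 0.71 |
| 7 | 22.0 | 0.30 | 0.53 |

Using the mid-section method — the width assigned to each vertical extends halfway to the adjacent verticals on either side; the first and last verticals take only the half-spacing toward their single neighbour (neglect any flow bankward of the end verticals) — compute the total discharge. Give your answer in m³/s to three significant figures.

17.0 m³/s

w_1 = (5.9 − 2.5)/2 = 1.7 m; q_1 = 0.42 × 0.27 × 1.7 = 0.1928 m³/s
w_2 = (8.2 − 2.5)/2 = 2.85 m; q_2 = 0.94 × 0.83 × 2.85 = 2.224 m³/s
w_3 = (16.2 − 5.9)/2 = 5.15 m; q_3 = 0.98 × 1.09 × 5.15 = 5.501 m³/s
w_4 = (19.2 − 8.2)/2 = 5.5 m; q_4 = 1.18 × 1.16 × 5.5 = 7.528 m³/s
w_5 = (20.6 − 16.2)/2 = 2.2 m; q_5 = 0.67 × 0.56 × 2.2 = 0.8254 m³/s
w_6 = (22.0 − 19.2)/2 = 1.4 m; q_6 = 0.71 × 0.59 × 1.4 = 0.5865 m³/s
w_7 = (22.0 − 20.6)/2 = 0.7 m; q_7 = 0.53 × 0.30 × 0.7 = 0.1113 m³/s
Q = Σ qᵢ = 16.97 m³/s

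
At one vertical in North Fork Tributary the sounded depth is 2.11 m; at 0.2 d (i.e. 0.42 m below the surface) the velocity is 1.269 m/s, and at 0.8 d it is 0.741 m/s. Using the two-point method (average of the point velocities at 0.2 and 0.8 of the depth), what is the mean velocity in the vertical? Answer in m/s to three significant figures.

v̄ = (1.269 + 0.741) / 2 = 1.005 m/s

1.01 m/s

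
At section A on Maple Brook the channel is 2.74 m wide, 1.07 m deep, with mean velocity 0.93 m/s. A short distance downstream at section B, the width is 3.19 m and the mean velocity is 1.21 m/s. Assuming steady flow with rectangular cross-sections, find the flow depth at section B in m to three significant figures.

Q = A₁V₁ = (2.74×1.07) × 0.93 = 2.727 m³/s
d₂ = Q/(b₂ V₂) = 2.727/(3.19×1.21) = 0.7064 m

0.706 m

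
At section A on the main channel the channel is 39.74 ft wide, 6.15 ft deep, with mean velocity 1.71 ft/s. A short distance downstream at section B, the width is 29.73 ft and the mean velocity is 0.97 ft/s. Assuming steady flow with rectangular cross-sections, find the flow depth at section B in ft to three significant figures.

14.5 ft

Q = A₁V₁ = (39.74×6.15) × 1.71 = 417.9 ft³/s
d₂ = Q/(b₂ V₂) = 417.9/(29.73×0.97) = 14.49 ft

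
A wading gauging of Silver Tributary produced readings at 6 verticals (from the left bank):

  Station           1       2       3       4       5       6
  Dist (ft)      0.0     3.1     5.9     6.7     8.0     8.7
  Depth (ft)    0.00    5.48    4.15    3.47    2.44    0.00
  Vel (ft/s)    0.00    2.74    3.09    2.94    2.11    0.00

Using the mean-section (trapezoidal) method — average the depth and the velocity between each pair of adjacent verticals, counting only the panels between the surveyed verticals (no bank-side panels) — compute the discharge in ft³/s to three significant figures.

70.7 ft³/s

Panel 1-2: Δb = 3.1 ft, d̄ = (0.00+5.48)/2 = 2.74, v̄ = (0.00+2.74)/2 = 1.37 → q = 3.1×2.74×1.37 = 11.64 ft³/s
Panel 2-3: Δb = 2.8 ft, d̄ = (5.48+4.15)/2 = 4.815, v̄ = (2.74+3.09)/2 = 2.915 → q = 2.8×4.815×2.915 = 39.30 ft³/s
Panel 3-4: Δb = 0.8 ft, d̄ = (4.15+3.47)/2 = 3.81, v̄ = (3.09+2.94)/2 = 3.015 → q = 0.8×3.81×3.015 = 9.190 ft³/s
Panel 4-5: Δb = 1.3 ft, d̄ = (3.47+2.44)/2 = 2.955, v̄ = (2.94+2.11)/2 = 2.525 → q = 1.3×2.955×2.525 = 9.700 ft³/s
Panel 5-6: Δb = 0.7 ft, d̄ = (2.44+0.00)/2 = 1.22, v̄ = (2.11+0.00)/2 = 1.055 → q = 0.7×1.22×1.055 = 0.9010 ft³/s
Q = Σ q = 70.73 ft³/s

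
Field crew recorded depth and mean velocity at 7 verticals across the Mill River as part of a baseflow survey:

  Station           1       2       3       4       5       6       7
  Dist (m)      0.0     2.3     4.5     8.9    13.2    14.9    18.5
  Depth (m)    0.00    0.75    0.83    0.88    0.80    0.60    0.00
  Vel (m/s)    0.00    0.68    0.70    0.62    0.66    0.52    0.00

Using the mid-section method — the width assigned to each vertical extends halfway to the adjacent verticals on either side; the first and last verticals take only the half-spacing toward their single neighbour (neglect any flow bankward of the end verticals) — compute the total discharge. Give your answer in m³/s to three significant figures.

7.85 m³/s

w_2 = (4.5 − 0.0)/2 = 2.25 m; q_2 = 0.68 × 0.75 × 2.25 = 1.148 m³/s
w_3 = (8.9 − 2.3)/2 = 3.3 m; q_3 = 0.70 × 0.83 × 3.3 = 1.917 m³/s
w_4 = (13.2 − 4.5)/2 = 4.35 m; q_4 = 0.62 × 0.88 × 4.35 = 2.373 m³/s
w_5 = (14.9 − 8.9)/2 = 3 m; q_5 = 0.66 × 0.80 × 3 = 1.584 m³/s
w_6 = (18.5 − 13.2)/2 = 2.65 m; q_6 = 0.52 × 0.60 × 2.65 = 0.8268 m³/s
Stations 1, 7 contribute zero (depth or velocity is 0).
Q = Σ qᵢ = 7.849 m³/s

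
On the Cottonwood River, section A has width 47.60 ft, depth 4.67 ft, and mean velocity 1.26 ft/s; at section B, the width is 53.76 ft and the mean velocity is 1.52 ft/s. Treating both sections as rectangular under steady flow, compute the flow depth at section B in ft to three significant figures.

3.43 ft

Q = A₁V₁ = (47.60×4.67) × 1.26 = 280.1 ft³/s
d₂ = Q/(b₂ V₂) = 280.1/(53.76×1.52) = 3.428 ft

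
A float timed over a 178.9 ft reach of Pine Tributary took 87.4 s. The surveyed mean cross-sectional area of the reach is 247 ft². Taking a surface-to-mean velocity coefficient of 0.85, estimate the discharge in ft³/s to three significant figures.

430 ft³/s

v_surface = L / t̄ = 178.9 / 87.4 = 2.047 ft/s
v_mean = 0.85 × 2.047 = 1.740 ft/s
Q = A × v_mean = 247 × 1.740 = 429.7 ft³/s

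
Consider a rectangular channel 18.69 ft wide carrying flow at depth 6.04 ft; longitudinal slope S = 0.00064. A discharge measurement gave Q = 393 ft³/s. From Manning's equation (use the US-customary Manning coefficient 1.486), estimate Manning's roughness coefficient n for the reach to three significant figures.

A = b·y = 18.69 × 6.04 = 112.9 ft²
P = b + 2y = 18.69 + 2×6.04 = 30.77 ft
R = A/P = 112.9/30.77 = 3.669 ft
n = (1.486/Q)·A·R^(2/3)·S^(1/2) = (1.486/393) × 112.9 × 2.379 × 0.02530 = 0.02569

0.0257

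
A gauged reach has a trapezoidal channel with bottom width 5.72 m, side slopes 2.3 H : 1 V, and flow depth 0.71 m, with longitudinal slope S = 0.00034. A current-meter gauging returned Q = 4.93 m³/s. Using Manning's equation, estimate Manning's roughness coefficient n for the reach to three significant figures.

0.0133

A = (b + z·y)·y = (5.72 + 2.3×0.71)×0.71 = 5.221 m²
P = b + 2y√(1+z²) = 5.72 + 2×0.71×√(1+2.3²) = 9.281 m
R = A/P = 5.221/9.281 = 0.5625 m
n = (1/Q)·A·R^(2/3)·S^(1/2) = (1/4.93) × 5.221 × 0.6814 × 0.01844 = 0.01331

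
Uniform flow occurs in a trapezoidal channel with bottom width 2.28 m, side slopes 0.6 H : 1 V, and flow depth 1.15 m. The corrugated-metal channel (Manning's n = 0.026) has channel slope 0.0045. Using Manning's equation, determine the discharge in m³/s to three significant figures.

6.87 m³/s

A = (b + z·y)·y = (2.28 + 0.6×1.15)×1.15 = 3.416 m²
P = b + 2y√(1+z²) = 2.28 + 2×1.15×√(1+0.6²) = 4.962 m
R = A/P = 3.416/4.962 = 0.6883 m
Q = (1/n)·A·R^(2/3)·S^(1/2) = (1/0.026) × 3.416 × 0.6883^(2/3) × 0.0045^(1/2) = 6.870 m³/s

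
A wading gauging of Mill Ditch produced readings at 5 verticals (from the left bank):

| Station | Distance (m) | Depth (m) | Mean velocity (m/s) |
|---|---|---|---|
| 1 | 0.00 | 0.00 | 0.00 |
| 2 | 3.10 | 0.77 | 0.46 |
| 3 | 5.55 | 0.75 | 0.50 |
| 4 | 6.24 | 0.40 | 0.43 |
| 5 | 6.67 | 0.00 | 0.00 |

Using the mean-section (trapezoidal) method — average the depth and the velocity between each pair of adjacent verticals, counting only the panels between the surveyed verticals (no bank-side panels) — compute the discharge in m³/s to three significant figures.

Panel 1-2: Δb = 3.1 m, d̄ = (0.00+0.77)/2 = 0.385, v̄ = (0.00+0.46)/2 = 0.23 → q = 3.1×0.385×0.23 = 0.2745 m³/s
Panel 2-3: Δb = 2.45 m, d̄ = (0.77+0.75)/2 = 0.76, v̄ = (0.46+0.50)/2 = 0.48 → q = 2.45×0.76×0.48 = 0.8938 m³/s
Panel 3-4: Δb = 0.69 m, d̄ = (0.75+0.40)/2 = 0.575, v̄ = (0.50+0.43)/2 = 0.465 → q = 0.69×0.575×0.465 = 0.1845 m³/s
Panel 4-5: Δb = 0.43 m, d̄ = (0.40+0.00)/2 = 0.2, v̄ = (0.43+0.00)/2 = 0.215 → q = 0.43×0.2×0.215 = 0.01849 m³/s
Q = Σ q = 1.371 m³/s

1.37 m³/s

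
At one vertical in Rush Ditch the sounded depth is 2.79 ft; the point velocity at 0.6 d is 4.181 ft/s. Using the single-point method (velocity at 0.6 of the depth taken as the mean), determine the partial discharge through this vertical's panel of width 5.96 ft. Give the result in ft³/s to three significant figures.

v̄ = v₀.₆ = 4.181 ft/s
q = v̄ × d × w = 4.181 × 2.79 × 5.96 = 69.52 ft³/s

69.5 ft³/s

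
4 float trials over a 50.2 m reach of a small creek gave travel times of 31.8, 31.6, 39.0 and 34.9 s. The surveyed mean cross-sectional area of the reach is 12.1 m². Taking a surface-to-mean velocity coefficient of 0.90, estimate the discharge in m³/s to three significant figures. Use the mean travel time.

t̄ = (31.8 + 31.6 + 39.0 + 34.9) / 4 = 34.325 s
v_surface = L / t̄ = 50.2 / 34.325 = 1.462 m/s
v_mean = 0.90 × 1.462 = 1.316 m/s
Q = A × v_mean = 12.1 × 1.316 = 15.93 m³/s

15.9 m³/s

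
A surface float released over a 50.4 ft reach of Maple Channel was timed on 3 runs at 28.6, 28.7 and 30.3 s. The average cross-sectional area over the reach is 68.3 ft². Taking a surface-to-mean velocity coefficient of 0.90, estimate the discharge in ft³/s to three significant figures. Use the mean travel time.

106 ft³/s

t̄ = (28.6 + 28.7 + 30.3) / 3 = 29.2 s
v_surface = L / t̄ = 50.4 / 29.2 = 1.726 ft/s
v_mean = 0.90 × 1.726 = 1.553 ft/s
Q = A × v_mean = 68.3 × 1.553 = 106.1 ft³/s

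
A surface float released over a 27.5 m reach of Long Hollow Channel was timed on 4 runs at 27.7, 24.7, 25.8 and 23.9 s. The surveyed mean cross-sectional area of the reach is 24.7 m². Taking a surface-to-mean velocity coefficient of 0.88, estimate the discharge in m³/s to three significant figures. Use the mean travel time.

23.4 m³/s

t̄ = (27.7 + 24.7 + 25.8 + 23.9) / 4 = 25.525 s
v_surface = L / t̄ = 27.5 / 25.525 = 1.077 m/s
v_mean = 0.88 × 1.077 = 0.9481 m/s
Q = A × v_mean = 24.7 × 0.9481 = 23.42 m³/s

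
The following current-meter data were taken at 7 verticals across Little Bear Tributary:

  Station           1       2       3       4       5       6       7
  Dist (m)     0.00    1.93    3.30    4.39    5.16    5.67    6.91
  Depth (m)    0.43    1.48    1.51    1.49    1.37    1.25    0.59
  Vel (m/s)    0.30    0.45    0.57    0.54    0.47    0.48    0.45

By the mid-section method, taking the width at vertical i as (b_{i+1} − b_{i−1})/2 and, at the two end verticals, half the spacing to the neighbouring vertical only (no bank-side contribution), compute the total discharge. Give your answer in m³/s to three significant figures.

w_1 = (1.93 − 0.00)/2 = 0.965 m; q_1 = 0.30 × 0.43 × 0.965 = 0.1245 m³/s
w_2 = (3.30 − 0.00)/2 = 1.65 m; q_2 = 0.45 × 1.48 × 1.65 = 1.099 m³/s
w_3 = (4.39 − 1.93)/2 = 1.23 m; q_3 = 0.57 × 1.51 × 1.23 = 1.059 m³/s
w_4 = (5.16 − 3.30)/2 = 0.93 m; q_4 = 0.54 × 1.49 × 0.93 = 0.7483 m³/s
w_5 = (5.67 − 4.39)/2 = 0.64 m; q_5 = 0.47 × 1.37 × 0.64 = 0.4121 m³/s
w_6 = (6.91 − 5.16)/2 = 0.875 m; q_6 = 0.48 × 1.25 × 0.875 = 0.5250 m³/s
w_7 = (6.91 − 5.67)/2 = 0.62 m; q_7 = 0.45 × 0.59 × 0.62 = 0.1646 m³/s
Q = Σ qᵢ = 4.132 m³/s

4.13 m³/s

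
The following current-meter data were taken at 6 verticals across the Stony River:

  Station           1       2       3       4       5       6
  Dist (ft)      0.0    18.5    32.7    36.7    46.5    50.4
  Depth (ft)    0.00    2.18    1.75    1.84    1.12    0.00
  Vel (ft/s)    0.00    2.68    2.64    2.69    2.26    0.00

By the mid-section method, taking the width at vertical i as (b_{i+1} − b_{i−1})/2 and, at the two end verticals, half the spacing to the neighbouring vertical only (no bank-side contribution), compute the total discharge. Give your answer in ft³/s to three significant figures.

w_2 = (32.7 − 0.0)/2 = 16.35 ft; q_2 = 2.68 × 2.18 × 16.35 = 95.52 ft³/s
w_3 = (36.7 − 18.5)/2 = 9.1 ft; q_3 = 2.64 × 1.75 × 9.1 = 42.04 ft³/s
w_4 = (46.5 − 32.7)/2 = 6.9 ft; q_4 = 2.69 × 1.84 × 6.9 = 34.15 ft³/s
w_5 = (50.4 − 36.7)/2 = 6.85 ft; q_5 = 2.26 × 1.12 × 6.85 = 17.34 ft³/s
Stations 1, 6 contribute zero (depth or velocity is 0).
Q = Σ qᵢ = 189.1 ft³/s

189 ft³/s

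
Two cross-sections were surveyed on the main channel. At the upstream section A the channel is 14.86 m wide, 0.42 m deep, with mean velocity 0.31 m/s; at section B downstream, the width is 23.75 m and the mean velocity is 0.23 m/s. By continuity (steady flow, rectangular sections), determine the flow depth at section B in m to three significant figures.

Q = A₁V₁ = (14.86×0.42) × 0.31 = 1.935 m³/s
d₂ = Q/(b₂ V₂) = 1.935/(23.75×0.23) = 0.3542 m

0.354 m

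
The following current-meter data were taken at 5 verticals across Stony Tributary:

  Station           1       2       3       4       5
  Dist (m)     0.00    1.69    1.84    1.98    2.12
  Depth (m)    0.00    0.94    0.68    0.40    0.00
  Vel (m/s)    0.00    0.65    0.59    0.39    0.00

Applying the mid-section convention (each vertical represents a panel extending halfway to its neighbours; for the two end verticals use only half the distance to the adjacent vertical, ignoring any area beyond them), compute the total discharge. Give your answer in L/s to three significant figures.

642 L/s

w_2 = (1.84 − 0.00)/2 = 0.92 m; q_2 = 0.65 × 0.94 × 0.92 = 0.5621 m³/s
w_3 = (1.98 − 1.69)/2 = 0.145 m; q_3 = 0.59 × 0.68 × 0.145 = 0.05817 m³/s
w_4 = (2.12 − 1.84)/2 = 0.14 m; q_4 = 0.39 × 0.40 × 0.14 = 0.02184 m³/s
Stations 1, 5 contribute zero (depth or velocity is 0).
Q = Σ qᵢ = 0.6421 m³/s
= 0.6421 × 1000 = 642.1 L/s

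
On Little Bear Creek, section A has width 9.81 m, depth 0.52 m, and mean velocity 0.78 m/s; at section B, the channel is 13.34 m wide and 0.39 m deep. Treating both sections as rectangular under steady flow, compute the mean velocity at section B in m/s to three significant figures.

Q = A₁V₁ = (9.81×0.52) × 0.78 = 3.979 m³/s
A₂ = 13.34 × 0.39 = 5.203 m²
V₂ = Q/A₂ = 3.979/5.203 = 0.7648 m/s

0.765 m/s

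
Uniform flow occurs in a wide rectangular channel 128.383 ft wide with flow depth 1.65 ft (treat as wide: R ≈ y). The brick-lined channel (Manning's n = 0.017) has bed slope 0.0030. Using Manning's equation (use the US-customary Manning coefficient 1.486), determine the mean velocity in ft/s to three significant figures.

A = b·y = 128.383 × 1.65 = 211.8 ft²
Wide channel: R ≈ y = 1.65 ft
Q = (1.486/n)·A·R^(2/3)·S^(1/2) = (1.486/0.017) × 211.8 × 1.650^(2/3) × 0.0030^(1/2) = 1416 ft³/s
V = Q/A = 1416/211.8 = 6.685 ft/s

6.69 ft/s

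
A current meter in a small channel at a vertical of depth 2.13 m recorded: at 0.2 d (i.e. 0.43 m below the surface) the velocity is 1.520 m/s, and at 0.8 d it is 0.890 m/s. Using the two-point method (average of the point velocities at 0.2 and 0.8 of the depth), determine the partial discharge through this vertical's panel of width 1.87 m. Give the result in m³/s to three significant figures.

4.80 m³/s

v̄ = (1.520 + 0.890) / 2 = 1.205 m/s
q = v̄ × d × w = 1.205 × 2.13 × 1.87 = 4.800 m³/s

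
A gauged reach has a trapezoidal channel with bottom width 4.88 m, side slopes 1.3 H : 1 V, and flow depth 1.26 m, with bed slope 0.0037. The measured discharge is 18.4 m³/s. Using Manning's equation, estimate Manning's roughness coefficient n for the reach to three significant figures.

0.0255

A = (b + z·y)·y = (4.88 + 1.3×1.26)×1.26 = 8.213 m²
P = b + 2y√(1+z²) = 4.88 + 2×1.26×√(1+1.3²) = 9.013 m
R = A/P = 8.213/9.013 = 0.9112 m
n = (1/Q)·A·R^(2/3)·S^(1/2) = (1/18.4) × 8.213 × 0.9399 × 0.06083 = 0.02552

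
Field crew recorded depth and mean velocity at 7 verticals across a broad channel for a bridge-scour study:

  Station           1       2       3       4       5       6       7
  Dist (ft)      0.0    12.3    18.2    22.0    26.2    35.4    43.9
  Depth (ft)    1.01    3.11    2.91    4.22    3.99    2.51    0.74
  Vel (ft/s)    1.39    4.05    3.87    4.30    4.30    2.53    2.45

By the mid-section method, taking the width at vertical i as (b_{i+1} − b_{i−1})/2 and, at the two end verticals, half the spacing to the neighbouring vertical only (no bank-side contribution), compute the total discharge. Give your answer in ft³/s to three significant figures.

429 ft³/s

w_1 = (12.3 − 0.0)/2 = 6.15 ft; q_1 = 1.39 × 1.01 × 6.15 = 8.634 ft³/s
w_2 = (18.2 − 0.0)/2 = 9.1 ft; q_2 = 4.05 × 3.11 × 9.1 = 114.6 ft³/s
w_3 = (22.0 − 12.3)/2 = 4.85 ft; q_3 = 3.87 × 2.91 × 4.85 = 54.62 ft³/s
w_4 = (26.2 − 18.2)/2 = 4 ft; q_4 = 4.30 × 4.22 × 4 = 72.58 ft³/s
w_5 = (35.4 − 22.0)/2 = 6.7 ft; q_5 = 4.30 × 3.99 × 6.7 = 115.0 ft³/s
w_6 = (43.9 − 26.2)/2 = 8.85 ft; q_6 = 2.53 × 2.51 × 8.85 = 56.20 ft³/s
w_7 = (43.9 − 35.4)/2 = 4.25 ft; q_7 = 2.45 × 0.74 × 4.25 = 7.705 ft³/s
Q = Σ qᵢ = 429.3 ft³/s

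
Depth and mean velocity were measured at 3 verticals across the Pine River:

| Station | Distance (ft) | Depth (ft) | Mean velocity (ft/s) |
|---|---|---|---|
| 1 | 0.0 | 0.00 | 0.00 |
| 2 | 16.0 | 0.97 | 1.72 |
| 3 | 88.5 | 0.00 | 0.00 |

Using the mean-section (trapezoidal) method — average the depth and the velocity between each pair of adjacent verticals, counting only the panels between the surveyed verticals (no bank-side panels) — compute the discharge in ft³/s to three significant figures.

36.9 ft³/s

Panel 1-2: Δb = 16 ft, d̄ = (0.00+0.97)/2 = 0.485, v̄ = (0.00+1.72)/2 = 0.86 → q = 16×0.485×0.86 = 6.674 ft³/s
Panel 2-3: Δb = 72.5 ft, d̄ = (0.97+0.00)/2 = 0.485, v̄ = (1.72+0.00)/2 = 0.86 → q = 72.5×0.485×0.86 = 30.24 ft³/s
Q = Σ q = 36.91 ft³/s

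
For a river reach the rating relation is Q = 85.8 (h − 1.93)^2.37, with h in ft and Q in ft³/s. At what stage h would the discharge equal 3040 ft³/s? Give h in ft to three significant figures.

h − h₀ = (Q/C)^(1/b) = (3040/85.8)^(1/2.37) = 4.506 ft
h = 1.93 + 4.506 = 6.436 ft

6.44 ft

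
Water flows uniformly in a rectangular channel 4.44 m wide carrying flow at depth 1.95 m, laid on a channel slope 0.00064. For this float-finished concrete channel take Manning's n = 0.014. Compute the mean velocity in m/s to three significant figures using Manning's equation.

1.85 m/s

A = b·y = 4.44 × 1.95 = 8.658 m²
P = b + 2y = 4.44 + 2×1.95 = 8.340 m
R = A/P = 8.658/8.340 = 1.038 m
Q = (1/n)·A·R^(2/3)·S^(1/2) = (1/0.014) × 8.658 × 1.038^(2/3) × 0.00064^(1/2) = 16.04 m³/s
V = Q/A = 16.04/8.658 = 1.853 m/s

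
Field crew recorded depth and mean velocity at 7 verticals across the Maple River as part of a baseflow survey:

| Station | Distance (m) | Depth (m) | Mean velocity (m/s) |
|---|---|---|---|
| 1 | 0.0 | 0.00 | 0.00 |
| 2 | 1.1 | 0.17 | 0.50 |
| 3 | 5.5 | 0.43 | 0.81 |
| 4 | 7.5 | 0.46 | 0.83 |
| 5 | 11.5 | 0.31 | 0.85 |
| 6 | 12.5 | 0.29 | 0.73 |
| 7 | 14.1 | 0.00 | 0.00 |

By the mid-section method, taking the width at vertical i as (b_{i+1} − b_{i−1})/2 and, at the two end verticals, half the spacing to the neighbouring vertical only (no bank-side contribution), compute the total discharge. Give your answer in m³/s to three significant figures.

w_2 = (5.5 − 0.0)/2 = 2.75 m; q_2 = 0.50 × 0.17 × 2.75 = 0.2338 m³/s
w_3 = (7.5 − 1.1)/2 = 3.2 m; q_3 = 0.81 × 0.43 × 3.2 = 1.115 m³/s
w_4 = (11.5 − 5.5)/2 = 3 m; q_4 = 0.83 × 0.46 × 3 = 1.145 m³/s
w_5 = (12.5 − 7.5)/2 = 2.5 m; q_5 = 0.85 × 0.31 × 2.5 = 0.6588 m³/s
w_6 = (14.1 − 11.5)/2 = 1.3 m; q_6 = 0.73 × 0.29 × 1.3 = 0.2752 m³/s
Stations 1, 7 contribute zero (depth or velocity is 0).
Q = Σ qᵢ = 3.428 m³/s

3.43 m³/s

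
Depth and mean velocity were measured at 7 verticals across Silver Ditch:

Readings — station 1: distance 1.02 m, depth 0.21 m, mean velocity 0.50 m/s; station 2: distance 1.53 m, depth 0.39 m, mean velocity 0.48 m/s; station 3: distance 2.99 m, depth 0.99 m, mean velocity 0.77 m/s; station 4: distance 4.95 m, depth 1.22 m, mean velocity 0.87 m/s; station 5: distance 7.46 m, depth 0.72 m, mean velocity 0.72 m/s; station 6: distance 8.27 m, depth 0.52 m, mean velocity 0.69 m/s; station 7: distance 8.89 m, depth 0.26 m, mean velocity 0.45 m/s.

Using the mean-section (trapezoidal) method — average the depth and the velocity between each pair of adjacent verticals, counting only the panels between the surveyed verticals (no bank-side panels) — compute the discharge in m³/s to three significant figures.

4.91 m³/s

Panel 1-2: Δb = 0.51 m, d̄ = (0.21+0.39)/2 = 0.3, v̄ = (0.50+0.48)/2 = 0.49 → q = 0.51×0.3×0.49 = 0.07497 m³/s
Panel 2-3: Δb = 1.46 m, d̄ = (0.39+0.99)/2 = 0.69, v̄ = (0.48+0.77)/2 = 0.625 → q = 1.46×0.69×0.625 = 0.6296 m³/s
Panel 3-4: Δb = 1.96 m, d̄ = (0.99+1.22)/2 = 1.105, v̄ = (0.77+0.87)/2 = 0.82 → q = 1.96×1.105×0.82 = 1.776 m³/s
Panel 4-5: Δb = 2.51 m, d̄ = (1.22+0.72)/2 = 0.97, v̄ = (0.87+0.72)/2 = 0.795 → q = 2.51×0.97×0.795 = 1.936 m³/s
Panel 5-6: Δb = 0.81 m, d̄ = (0.72+0.52)/2 = 0.62, v̄ = (0.72+0.69)/2 = 0.705 → q = 0.81×0.62×0.705 = 0.3541 m³/s
Panel 6-7: Δb = 0.62 m, d̄ = (0.52+0.26)/2 = 0.39, v̄ = (0.69+0.45)/2 = 0.57 → q = 0.62×0.39×0.57 = 0.1378 m³/s
Q = Σ q = 4.908 m³/s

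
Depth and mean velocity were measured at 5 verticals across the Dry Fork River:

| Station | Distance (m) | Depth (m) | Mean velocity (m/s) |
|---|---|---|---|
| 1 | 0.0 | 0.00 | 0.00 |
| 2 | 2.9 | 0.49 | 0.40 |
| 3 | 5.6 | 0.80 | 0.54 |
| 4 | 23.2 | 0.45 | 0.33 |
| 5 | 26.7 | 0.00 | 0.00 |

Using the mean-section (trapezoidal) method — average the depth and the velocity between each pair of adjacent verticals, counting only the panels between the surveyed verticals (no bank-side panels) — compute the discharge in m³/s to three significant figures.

5.88 m³/s

Panel 1-2: Δb = 2.9 m, d̄ = (0.00+0.49)/2 = 0.245, v̄ = (0.00+0.40)/2 = 0.2 → q = 2.9×0.245×0.2 = 0.1421 m³/s
Panel 2-3: Δb = 2.7 m, d̄ = (0.49+0.80)/2 = 0.645, v̄ = (0.40+0.54)/2 = 0.47 → q = 2.7×0.645×0.47 = 0.8185 m³/s
Panel 3-4: Δb = 17.6 m, d̄ = (0.80+0.45)/2 = 0.625, v̄ = (0.54+0.33)/2 = 0.435 → q = 17.6×0.625×0.435 = 4.785 m³/s
Panel 4-5: Δb = 3.5 m, d̄ = (0.45+0.00)/2 = 0.225, v̄ = (0.33+0.00)/2 = 0.165 → q = 3.5×0.225×0.165 = 0.1299 m³/s
Q = Σ q = 5.876 m³/s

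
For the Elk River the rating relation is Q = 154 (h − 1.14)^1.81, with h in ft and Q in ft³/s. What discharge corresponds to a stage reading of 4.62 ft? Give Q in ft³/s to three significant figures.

1470 ft³/s

Q = 154 × (4.62 − 1.14)^1.81 = 154 × 3.48^1.81 = 1472 ft³/s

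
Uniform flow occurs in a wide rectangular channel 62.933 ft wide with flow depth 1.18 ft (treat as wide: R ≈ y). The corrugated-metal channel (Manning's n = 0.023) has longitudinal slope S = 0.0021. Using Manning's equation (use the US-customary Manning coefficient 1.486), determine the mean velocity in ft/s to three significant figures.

A = b·y = 62.933 × 1.18 = 74.26 ft²
Wide channel: R ≈ y = 1.18 ft
Q = (1.486/n)·A·R^(2/3)·S^(1/2) = (1.486/0.023) × 74.26 × 1.180^(2/3) × 0.0021^(1/2) = 245.5 ft³/s
V = Q/A = 245.5/74.26 = 3.306 ft/s

3.31 ft/s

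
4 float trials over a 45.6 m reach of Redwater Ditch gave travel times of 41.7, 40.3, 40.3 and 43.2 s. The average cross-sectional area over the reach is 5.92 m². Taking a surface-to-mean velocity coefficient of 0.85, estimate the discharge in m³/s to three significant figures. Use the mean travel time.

5.55 m³/s

t̄ = (41.7 + 40.3 + 40.3 + 43.2) / 4 = 41.375 s
v_surface = L / t̄ = 45.6 / 41.375 = 1.102 m/s
v_mean = 0.85 × 1.102 = 0.9368 m/s
Q = A × v_mean = 5.92 × 0.9368 = 5.546 m³/s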